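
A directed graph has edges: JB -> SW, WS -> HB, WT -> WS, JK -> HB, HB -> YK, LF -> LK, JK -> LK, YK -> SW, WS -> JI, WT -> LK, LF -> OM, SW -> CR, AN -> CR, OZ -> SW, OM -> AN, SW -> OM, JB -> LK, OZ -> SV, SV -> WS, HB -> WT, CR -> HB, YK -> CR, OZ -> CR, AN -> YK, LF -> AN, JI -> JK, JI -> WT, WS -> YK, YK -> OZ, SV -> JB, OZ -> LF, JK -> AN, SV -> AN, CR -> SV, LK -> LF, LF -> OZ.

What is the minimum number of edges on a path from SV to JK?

Level 0: SV
Level 1: AN, JB, WS
Level 2: CR, HB, JI, LK, SW, YK
Level 3: JK, LF, OM, OZ, WT
JK first appears at level 3.

3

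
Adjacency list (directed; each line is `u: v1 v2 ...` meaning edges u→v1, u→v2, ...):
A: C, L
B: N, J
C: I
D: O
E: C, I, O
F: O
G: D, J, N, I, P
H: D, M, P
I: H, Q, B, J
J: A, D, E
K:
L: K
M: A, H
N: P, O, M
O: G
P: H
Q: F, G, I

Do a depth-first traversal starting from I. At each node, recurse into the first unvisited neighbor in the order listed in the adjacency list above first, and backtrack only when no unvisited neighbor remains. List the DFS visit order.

Visit I
I → H
H → D
D → O
O → G
G → J
J → A
A → C
A → L
L → K
J → E
G → N
N → P
N → M
I → Q
Q → F
I → B

I, H, D, O, G, J, A, C, L, K, E, N, P, M, Q, F, B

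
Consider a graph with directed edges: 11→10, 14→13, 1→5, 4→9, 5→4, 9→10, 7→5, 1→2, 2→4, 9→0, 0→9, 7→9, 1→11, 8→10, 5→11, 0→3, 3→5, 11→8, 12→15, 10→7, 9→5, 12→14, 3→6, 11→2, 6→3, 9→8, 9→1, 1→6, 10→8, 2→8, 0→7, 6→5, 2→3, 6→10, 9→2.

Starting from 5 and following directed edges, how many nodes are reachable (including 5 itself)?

12

BFS from 5 visits: 5, 4, 11, 9, 2, 8, 10, 0, 1, 3, 7, 6
Reachable nodes: 12 of 16 total.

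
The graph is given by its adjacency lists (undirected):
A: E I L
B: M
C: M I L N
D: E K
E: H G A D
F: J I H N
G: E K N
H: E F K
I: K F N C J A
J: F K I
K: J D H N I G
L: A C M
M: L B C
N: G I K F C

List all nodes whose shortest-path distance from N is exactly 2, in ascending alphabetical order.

Level 0: N
Level 1: C, F, G, I, K
Level 2: A, D, E, H, J, L, M
Level 3: B

A, D, E, H, J, L, M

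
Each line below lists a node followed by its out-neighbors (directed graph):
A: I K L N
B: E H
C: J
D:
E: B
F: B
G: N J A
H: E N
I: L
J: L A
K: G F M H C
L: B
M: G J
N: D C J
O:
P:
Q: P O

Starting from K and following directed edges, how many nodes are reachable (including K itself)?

14

BFS from K visits: K, M, H, G, F, C, J, N, E, A, B, L, D, I
Reachable nodes: 14 of 17 total.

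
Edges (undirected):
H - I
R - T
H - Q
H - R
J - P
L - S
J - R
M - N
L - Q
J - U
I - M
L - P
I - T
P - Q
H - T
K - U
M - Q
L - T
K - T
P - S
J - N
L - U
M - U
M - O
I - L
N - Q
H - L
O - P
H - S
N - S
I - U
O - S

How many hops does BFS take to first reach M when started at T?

Level 0: T
Level 1: H, I, K, L, R
Level 2: J, M, P, Q, S, U
Level 3: N, O
M first appears at level 2.

2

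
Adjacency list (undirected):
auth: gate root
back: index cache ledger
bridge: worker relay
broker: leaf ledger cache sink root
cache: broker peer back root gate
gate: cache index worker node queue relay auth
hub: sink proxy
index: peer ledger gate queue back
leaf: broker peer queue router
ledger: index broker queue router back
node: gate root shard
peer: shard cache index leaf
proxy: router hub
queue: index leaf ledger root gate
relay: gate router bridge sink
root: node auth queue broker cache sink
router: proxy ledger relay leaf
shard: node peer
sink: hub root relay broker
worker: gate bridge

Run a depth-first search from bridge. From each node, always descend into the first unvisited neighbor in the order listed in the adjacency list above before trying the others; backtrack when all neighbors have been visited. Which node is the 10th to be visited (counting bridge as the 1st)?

Visit bridge
bridge → worker
worker → gate
gate → cache
cache → broker
broker → leaf
leaf → peer
peer → shard
shard → node
node → root
root → auth
root → queue
queue → index
index → ledger
ledger → router
router → proxy
proxy → hub
hub → sink
sink → relay
ledger → back

Visit order: bridge, worker, gate, cache, broker, leaf, peer, shard, node, root, auth, queue, index, ledger, router, proxy, hub, sink, relay, back

root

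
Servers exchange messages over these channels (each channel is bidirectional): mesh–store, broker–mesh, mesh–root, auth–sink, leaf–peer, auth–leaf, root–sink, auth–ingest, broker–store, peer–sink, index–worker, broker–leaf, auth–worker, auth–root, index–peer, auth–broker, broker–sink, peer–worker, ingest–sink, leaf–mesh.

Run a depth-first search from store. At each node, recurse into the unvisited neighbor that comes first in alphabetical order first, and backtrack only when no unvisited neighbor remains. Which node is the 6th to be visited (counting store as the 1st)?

peer

Visit store
store → broker
broker → auth
auth → ingest
ingest → sink
sink → peer
peer → index
index → worker
peer → leaf
leaf → mesh
mesh → root

Visit order: store, broker, auth, ingest, sink, peer, index, worker, leaf, mesh, root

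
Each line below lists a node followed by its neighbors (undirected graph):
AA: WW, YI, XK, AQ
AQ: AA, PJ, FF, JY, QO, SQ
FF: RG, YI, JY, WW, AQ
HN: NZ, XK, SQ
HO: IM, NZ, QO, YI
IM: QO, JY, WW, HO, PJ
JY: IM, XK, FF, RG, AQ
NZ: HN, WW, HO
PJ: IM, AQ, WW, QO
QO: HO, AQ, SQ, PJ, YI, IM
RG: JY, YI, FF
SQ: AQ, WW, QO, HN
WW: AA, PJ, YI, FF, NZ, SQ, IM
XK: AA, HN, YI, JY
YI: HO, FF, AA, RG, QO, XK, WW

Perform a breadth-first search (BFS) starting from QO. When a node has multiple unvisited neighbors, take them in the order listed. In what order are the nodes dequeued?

QO HO AQ SQ PJ YI IM NZ AA FF JY WW HN RG XK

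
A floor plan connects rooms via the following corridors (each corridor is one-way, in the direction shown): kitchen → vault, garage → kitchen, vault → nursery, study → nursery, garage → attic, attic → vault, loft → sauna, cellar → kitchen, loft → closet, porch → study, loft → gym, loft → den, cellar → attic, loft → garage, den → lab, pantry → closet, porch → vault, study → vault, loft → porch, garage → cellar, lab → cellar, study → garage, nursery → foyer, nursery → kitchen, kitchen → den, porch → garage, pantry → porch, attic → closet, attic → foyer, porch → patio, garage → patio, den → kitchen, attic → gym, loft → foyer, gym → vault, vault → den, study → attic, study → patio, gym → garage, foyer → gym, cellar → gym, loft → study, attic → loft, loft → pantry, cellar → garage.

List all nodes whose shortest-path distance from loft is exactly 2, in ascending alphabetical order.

Level 0: loft
Level 1: closet, den, foyer, garage, gym, pantry, porch, sauna, study
Level 2: attic, cellar, kitchen, lab, nursery, patio, vault

attic, cellar, kitchen, lab, nursery, patio, vault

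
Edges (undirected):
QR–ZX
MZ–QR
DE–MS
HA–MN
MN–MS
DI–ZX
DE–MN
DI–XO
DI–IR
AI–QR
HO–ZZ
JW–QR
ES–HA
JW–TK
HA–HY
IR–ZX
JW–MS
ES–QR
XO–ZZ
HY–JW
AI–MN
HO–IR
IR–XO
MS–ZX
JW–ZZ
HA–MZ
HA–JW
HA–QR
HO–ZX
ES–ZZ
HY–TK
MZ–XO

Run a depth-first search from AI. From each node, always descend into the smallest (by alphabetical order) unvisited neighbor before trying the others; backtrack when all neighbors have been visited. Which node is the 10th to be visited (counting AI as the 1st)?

XO

Visit AI
AI → MN
MN → DE
DE → MS
MS → JW
JW → HA
HA → ES
ES → QR
QR → MZ
MZ → XO
XO → DI
DI → IR
IR → HO
HO → ZX
HO → ZZ
HA → HY
HY → TK

Visit order: AI, MN, DE, MS, JW, HA, ES, QR, MZ, XO, DI, IR, HO, ZX, ZZ, HY, TK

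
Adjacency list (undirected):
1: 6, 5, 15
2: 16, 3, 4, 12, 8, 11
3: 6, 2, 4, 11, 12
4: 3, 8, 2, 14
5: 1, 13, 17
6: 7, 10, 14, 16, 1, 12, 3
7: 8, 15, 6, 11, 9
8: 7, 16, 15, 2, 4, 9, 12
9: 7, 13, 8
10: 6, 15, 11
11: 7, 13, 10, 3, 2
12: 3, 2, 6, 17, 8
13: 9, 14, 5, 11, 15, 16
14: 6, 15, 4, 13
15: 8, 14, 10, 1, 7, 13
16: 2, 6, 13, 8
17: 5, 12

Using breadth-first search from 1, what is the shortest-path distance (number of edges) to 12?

2

Level 0: 1
Level 1: 5, 6, 15
Level 2: 3, 7, 8, 10, 12, 13, 14, 16, 17
Level 3: 2, 4, 9, 11
12 first appears at level 2.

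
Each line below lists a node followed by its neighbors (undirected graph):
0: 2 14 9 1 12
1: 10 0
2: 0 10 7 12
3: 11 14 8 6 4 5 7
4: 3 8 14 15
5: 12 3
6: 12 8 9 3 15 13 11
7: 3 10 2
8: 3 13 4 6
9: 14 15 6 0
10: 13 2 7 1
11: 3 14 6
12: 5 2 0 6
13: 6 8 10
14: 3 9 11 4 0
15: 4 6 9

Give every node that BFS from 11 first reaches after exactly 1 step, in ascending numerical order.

3, 6, 14

Level 0: 11
Level 1: 3, 6, 14
Level 2: 0, 4, 5, 7, 8, 9, 12, 13, 15
Level 3: 1, 2, 10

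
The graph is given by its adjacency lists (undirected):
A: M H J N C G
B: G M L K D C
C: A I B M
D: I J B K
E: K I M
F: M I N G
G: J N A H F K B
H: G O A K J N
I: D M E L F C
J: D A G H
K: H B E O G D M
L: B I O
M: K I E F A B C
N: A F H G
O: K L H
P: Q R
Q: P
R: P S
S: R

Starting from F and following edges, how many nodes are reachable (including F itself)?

BFS from F visits: F, M, I, N, G, K, E, A, B, C, D, L, H, J, O
Reachable nodes: 15 of 19 total.

15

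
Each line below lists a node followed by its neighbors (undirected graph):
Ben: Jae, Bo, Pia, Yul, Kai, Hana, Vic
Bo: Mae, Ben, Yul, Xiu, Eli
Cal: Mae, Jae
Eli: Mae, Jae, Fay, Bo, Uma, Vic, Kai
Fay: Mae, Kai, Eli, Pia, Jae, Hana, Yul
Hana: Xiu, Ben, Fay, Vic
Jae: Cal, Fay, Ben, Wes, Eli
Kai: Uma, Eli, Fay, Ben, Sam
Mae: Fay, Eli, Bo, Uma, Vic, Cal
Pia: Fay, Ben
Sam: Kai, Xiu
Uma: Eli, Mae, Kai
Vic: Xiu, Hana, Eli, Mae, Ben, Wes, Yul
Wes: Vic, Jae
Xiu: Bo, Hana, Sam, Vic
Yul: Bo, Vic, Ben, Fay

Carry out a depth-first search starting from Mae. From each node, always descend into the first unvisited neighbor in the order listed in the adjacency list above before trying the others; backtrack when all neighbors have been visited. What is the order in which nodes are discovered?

Mae → Fay → Kai → Uma → Eli → Jae → Cal → Ben → Bo → Yul → Vic → Xiu → Hana → Sam → Wes → Pia

Visit Mae
Mae → Fay
Fay → Kai
Kai → Uma
Uma → Eli
Eli → Jae
Jae → Cal
Jae → Ben
Ben → Bo
Bo → Yul
Yul → Vic
Vic → Xiu
Xiu → Hana
Xiu → Sam
Vic → Wes
Ben → Pia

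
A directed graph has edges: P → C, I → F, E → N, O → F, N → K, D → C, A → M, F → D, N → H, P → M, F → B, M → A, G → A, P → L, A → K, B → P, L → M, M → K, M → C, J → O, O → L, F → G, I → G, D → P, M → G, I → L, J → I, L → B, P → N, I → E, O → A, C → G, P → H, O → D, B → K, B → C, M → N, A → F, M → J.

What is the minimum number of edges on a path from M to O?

2

Level 0: M
Level 1: A, C, G, J, K, N
Level 2: F, H, I, O
Level 3: B, D, E, L
Level 4: P
O first appears at level 2.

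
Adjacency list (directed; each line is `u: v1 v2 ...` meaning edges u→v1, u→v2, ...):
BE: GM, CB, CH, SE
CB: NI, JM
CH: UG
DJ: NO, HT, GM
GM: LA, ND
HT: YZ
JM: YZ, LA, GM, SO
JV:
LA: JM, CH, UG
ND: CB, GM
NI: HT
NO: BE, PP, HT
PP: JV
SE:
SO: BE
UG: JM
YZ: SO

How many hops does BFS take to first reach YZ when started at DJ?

Level 0: DJ
Level 1: GM, HT, NO
Level 2: BE, LA, ND, PP, YZ
Level 3: CB, CH, JM, JV, SE, SO, UG
Level 4: NI
YZ first appears at level 2.

2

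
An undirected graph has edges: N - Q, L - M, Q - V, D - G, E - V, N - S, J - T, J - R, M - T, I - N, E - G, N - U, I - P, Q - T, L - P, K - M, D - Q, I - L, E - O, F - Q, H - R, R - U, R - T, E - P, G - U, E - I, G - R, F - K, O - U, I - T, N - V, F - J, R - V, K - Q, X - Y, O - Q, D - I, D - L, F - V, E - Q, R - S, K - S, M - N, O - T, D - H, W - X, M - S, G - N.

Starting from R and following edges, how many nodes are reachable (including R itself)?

19

BFS from R visits: R, G, H, J, S, T, U, V, D, E, N, F, K, M, I, O, Q, L, P
Reachable nodes: 19 of 22 total.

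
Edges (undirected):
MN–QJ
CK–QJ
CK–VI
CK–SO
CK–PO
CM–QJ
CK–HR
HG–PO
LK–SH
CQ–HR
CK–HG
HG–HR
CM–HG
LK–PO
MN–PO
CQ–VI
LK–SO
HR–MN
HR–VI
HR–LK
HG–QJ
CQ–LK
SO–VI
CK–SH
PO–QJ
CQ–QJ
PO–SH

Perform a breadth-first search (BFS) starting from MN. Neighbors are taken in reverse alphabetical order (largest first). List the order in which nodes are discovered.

MN, QJ, PO, HR, HG, CQ, CM, CK, SH, LK, VI, SO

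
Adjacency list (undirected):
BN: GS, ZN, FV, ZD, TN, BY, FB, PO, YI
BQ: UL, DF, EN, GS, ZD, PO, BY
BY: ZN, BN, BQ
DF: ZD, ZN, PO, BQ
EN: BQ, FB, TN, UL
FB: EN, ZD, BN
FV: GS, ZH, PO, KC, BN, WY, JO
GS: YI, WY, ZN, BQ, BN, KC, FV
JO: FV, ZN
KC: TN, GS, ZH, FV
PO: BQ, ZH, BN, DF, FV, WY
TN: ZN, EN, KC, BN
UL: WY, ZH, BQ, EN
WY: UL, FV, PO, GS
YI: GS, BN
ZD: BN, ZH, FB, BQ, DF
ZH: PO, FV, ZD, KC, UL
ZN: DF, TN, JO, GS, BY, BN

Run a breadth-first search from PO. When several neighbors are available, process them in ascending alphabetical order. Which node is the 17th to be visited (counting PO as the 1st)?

JO

Visit PO; enqueue BN, BQ, DF, FV, WY, ZH → queue [BN, BQ, DF, FV, WY, ZH]
Visit BN; enqueue BY, FB, GS, TN, YI, ZD, ZN → queue [BQ, DF, FV, WY, ZH, BY, FB, GS, TN, YI, ZD, ZN]
Visit BQ; enqueue EN, UL → queue [DF, FV, WY, ZH, BY, FB, GS, TN, YI, ZD, ZN, EN, UL]
Visit DF → queue [FV, WY, ZH, BY, FB, GS, TN, YI, ZD, ZN, EN, UL]
Visit FV; enqueue JO, KC → queue [WY, ZH, BY, FB, GS, TN, YI, ZD, ZN, EN, UL, JO, KC]
Visit WY → queue [ZH, BY, FB, GS, TN, YI, ZD, ZN, EN, UL, JO, KC]
Visit ZH → queue [BY, FB, GS, TN, YI, ZD, ZN, EN, UL, JO, KC]
Visit BY → queue [FB, GS, TN, YI, ZD, ZN, EN, UL, JO, KC]
Visit FB → queue [GS, TN, YI, ZD, ZN, EN, UL, JO, KC]
Visit GS → queue [TN, YI, ZD, ZN, EN, UL, JO, KC]
Visit TN → queue [YI, ZD, ZN, EN, UL, JO, KC]
Visit YI → queue [ZD, ZN, EN, UL, JO, KC]
Visit ZD → queue [ZN, EN, UL, JO, KC]
Visit ZN → queue [EN, UL, JO, KC]
Visit EN → queue [UL, JO, KC]
Visit UL → queue [JO, KC]
Visit JO → queue [KC]
Visit KC → queue []

Visit order: PO, BN, BQ, DF, FV, WY, ZH, BY, FB, GS, TN, YI, ZD, ZN, EN, UL, JO, KC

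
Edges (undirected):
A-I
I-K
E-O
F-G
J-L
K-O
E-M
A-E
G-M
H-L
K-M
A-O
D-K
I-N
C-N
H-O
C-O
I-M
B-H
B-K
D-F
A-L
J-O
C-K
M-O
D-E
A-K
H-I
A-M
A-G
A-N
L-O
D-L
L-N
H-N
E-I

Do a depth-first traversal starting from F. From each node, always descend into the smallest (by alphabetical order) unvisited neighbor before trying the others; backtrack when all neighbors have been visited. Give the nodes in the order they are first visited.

F -> D -> E -> A -> G -> M -> I -> H -> B -> K -> C -> N -> L -> J -> O

Visit F
F → D
D → E
E → A
A → G
G → M
M → I
I → H
H → B
B → K
K → C
C → N
N → L
L → J
J → O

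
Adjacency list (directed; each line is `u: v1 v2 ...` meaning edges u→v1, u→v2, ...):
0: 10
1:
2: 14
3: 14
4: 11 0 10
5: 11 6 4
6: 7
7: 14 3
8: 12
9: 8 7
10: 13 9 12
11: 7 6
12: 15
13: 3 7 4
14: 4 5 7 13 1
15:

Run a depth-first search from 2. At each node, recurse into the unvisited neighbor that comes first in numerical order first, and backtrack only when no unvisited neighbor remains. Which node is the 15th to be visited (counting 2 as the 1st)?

Visit 2
2 → 14
14 → 1
14 → 4
4 → 0
0 → 10
10 → 9
9 → 7
7 → 3
9 → 8
8 → 12
12 → 15
10 → 13
4 → 11
11 → 6
14 → 5

Visit order: 2, 14, 1, 4, 0, 10, 9, 7, 3, 8, 12, 15, 13, 11, 6, 5

6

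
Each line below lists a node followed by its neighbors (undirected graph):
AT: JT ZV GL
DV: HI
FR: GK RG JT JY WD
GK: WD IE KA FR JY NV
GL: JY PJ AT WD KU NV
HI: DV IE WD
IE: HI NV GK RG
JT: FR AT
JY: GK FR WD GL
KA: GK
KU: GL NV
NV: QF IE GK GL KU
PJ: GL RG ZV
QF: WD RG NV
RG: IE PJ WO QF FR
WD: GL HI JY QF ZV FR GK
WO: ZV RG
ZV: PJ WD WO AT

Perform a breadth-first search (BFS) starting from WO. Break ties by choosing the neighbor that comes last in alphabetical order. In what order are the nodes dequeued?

WO → ZV → RG → WD → PJ → AT → QF → IE → FR → JY → HI → GL → GK → JT → NV → DV → KU → KA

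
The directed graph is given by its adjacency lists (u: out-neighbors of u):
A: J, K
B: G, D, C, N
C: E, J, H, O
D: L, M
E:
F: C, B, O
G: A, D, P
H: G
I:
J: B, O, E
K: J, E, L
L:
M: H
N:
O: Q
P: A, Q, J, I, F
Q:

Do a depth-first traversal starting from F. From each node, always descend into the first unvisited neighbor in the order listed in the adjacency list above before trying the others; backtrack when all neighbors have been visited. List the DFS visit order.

F -> C -> E -> J -> B -> G -> A -> K -> L -> D -> M -> H -> P -> Q -> I -> N -> O

Visit F
F → C
C → E
C → J
J → B
B → G
G → A
A → K
K → L
G → D
D → M
M → H
G → P
P → Q
P → I
B → N
J → O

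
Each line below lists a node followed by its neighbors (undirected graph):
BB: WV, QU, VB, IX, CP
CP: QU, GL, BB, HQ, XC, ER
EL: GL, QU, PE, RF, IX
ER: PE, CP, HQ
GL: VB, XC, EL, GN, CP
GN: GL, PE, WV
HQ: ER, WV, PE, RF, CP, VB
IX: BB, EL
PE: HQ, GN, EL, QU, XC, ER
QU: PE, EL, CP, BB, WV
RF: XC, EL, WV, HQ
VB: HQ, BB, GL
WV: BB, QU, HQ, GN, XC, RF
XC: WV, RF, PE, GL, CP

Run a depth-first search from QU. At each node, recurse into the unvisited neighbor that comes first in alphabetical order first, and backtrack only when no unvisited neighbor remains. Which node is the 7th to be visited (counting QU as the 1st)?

EL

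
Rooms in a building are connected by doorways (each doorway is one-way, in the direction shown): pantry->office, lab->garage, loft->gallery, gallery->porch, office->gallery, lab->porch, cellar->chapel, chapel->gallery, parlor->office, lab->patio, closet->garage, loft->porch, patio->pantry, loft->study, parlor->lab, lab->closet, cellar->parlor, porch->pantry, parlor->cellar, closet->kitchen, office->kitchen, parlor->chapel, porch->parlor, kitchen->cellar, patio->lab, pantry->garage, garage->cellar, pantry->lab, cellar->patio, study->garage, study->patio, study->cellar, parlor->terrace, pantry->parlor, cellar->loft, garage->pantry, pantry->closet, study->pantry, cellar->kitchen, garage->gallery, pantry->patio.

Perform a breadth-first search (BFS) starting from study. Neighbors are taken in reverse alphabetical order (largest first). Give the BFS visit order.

study → patio → pantry → garage → cellar → lab → parlor → office → closet → gallery → loft → kitchen → chapel → porch → terrace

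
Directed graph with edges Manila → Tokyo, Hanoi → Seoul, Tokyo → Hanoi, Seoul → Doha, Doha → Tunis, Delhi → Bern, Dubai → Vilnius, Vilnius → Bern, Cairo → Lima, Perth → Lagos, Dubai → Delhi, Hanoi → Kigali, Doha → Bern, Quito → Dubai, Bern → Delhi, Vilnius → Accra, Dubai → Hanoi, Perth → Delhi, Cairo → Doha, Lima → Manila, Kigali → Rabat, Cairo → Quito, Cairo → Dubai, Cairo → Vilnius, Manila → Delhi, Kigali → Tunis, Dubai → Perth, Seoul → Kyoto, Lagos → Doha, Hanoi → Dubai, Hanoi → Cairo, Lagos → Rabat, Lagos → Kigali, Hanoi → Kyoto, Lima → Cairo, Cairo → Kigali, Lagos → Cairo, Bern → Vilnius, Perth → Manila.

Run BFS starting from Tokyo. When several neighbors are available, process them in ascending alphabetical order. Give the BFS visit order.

Tokyo, Hanoi, Cairo, Dubai, Kigali, Kyoto, Seoul, Doha, Lima, Quito, Vilnius, Delhi, Perth, Rabat, Tunis, Bern, Manila, Accra, Lagos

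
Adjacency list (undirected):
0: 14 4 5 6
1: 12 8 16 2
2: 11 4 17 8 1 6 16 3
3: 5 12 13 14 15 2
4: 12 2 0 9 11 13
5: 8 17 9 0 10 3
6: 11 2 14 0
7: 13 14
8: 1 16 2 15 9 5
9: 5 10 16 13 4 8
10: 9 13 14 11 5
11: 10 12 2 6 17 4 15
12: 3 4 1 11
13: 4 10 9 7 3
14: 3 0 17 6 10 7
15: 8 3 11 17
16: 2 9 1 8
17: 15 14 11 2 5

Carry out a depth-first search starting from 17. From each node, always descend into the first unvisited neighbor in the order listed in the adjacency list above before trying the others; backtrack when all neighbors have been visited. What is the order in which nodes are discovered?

Visit 17
17 → 15
15 → 8
8 → 1
1 → 12
12 → 3
3 → 5
5 → 9
9 → 10
10 → 13
13 → 4
4 → 2
2 → 11
11 → 6
6 → 14
14 → 0
14 → 7
2 → 16

17 → 15 → 8 → 1 → 12 → 3 → 5 → 9 → 10 → 13 → 4 → 2 → 11 → 6 → 14 → 0 → 7 → 16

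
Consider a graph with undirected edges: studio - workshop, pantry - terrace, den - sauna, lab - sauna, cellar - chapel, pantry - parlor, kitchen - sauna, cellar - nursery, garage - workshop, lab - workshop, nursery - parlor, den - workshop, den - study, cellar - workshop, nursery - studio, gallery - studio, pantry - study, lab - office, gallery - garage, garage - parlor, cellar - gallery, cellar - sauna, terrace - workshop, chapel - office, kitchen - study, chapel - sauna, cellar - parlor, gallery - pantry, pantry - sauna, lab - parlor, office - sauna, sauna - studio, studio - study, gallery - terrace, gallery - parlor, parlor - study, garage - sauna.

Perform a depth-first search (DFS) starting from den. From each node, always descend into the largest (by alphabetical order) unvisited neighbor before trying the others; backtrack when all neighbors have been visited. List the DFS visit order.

den -> workshop -> terrace -> pantry -> study -> studio -> sauna -> office -> lab -> parlor -> nursery -> cellar -> gallery -> garage -> chapel -> kitchen

Visit den
den → workshop
workshop → terrace
terrace → pantry
pantry → study
study → studio
studio → sauna
sauna → office
office → lab
lab → parlor
parlor → nursery
nursery → cellar
cellar → gallery
gallery → garage
cellar → chapel
sauna → kitchen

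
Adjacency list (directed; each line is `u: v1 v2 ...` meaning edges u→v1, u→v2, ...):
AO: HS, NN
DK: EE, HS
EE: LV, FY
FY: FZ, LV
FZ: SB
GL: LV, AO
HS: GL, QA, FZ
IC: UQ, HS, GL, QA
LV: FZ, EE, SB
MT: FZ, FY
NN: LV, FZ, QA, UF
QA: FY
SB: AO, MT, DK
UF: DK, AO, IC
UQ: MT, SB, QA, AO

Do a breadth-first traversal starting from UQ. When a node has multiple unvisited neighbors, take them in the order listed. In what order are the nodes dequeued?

UQ -> MT -> SB -> QA -> AO -> FZ -> FY -> DK -> HS -> NN -> LV -> EE -> GL -> UF -> IC

Visit UQ; enqueue MT, SB, QA, AO → queue [MT, SB, QA, AO]
Visit MT; enqueue FZ, FY → queue [SB, QA, AO, FZ, FY]
Visit SB; enqueue DK → queue [QA, AO, FZ, FY, DK]
Visit QA → queue [AO, FZ, FY, DK]
Visit AO; enqueue HS, NN → queue [FZ, FY, DK, HS, NN]
Visit FZ → queue [FY, DK, HS, NN]
Visit FY; enqueue LV → queue [DK, HS, NN, LV]
Visit DK; enqueue EE → queue [HS, NN, LV, EE]
Visit HS; enqueue GL → queue [NN, LV, EE, GL]
Visit NN; enqueue UF → queue [LV, EE, GL, UF]
Visit LV → queue [EE, GL, UF]
Visit EE → queue [GL, UF]
Visit GL → queue [UF]
Visit UF; enqueue IC → queue [IC]
Visit IC → queue []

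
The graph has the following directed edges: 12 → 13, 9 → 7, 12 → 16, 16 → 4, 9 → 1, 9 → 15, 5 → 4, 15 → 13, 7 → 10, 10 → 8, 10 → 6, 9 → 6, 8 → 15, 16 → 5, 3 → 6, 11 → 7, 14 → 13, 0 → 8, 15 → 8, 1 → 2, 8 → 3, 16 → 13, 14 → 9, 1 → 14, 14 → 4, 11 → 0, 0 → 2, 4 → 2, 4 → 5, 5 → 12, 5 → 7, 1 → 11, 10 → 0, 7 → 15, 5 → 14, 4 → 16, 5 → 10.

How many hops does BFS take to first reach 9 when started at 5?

Level 0: 5
Level 1: 4, 7, 10, 12, 14
Level 2: 0, 2, 6, 8, 9, 13, 15, 16
Level 3: 1, 3
Level 4: 11
9 first appears at level 2.

2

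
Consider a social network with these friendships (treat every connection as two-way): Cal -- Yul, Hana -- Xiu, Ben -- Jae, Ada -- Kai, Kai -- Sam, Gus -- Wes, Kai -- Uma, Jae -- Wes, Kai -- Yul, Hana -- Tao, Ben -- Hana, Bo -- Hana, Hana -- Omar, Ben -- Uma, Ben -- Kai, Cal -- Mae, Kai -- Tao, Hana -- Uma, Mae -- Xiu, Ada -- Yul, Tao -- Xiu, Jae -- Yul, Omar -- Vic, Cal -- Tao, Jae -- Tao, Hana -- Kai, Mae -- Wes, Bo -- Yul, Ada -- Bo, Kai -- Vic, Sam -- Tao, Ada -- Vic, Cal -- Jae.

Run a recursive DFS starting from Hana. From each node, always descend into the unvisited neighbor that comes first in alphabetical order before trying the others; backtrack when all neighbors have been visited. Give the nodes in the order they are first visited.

Hana, Ben, Jae, Cal, Mae, Wes, Gus, Xiu, Tao, Kai, Ada, Bo, Yul, Vic, Omar, Sam, Uma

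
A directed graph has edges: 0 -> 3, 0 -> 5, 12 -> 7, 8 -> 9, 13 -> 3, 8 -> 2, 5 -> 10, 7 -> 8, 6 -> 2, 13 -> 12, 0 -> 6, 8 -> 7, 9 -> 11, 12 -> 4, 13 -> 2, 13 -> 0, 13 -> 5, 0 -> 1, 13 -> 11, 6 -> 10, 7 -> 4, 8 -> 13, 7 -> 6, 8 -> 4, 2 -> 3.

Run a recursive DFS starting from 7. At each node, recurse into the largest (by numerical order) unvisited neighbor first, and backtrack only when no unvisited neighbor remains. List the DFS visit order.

7 8 13 12 4 11 5 10 3 2 0 6 1 9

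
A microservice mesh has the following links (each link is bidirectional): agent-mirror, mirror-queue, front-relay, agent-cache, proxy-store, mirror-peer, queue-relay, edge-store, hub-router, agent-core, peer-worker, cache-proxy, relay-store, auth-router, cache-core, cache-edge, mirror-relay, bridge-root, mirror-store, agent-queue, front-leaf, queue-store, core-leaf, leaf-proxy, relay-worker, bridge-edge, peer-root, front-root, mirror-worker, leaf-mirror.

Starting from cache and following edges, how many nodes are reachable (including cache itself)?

BFS from cache visits: cache, agent, core, edge, proxy, mirror, queue, leaf, bridge, store, peer, relay, worker, front, root
Reachable nodes: 15 of 18 total.

15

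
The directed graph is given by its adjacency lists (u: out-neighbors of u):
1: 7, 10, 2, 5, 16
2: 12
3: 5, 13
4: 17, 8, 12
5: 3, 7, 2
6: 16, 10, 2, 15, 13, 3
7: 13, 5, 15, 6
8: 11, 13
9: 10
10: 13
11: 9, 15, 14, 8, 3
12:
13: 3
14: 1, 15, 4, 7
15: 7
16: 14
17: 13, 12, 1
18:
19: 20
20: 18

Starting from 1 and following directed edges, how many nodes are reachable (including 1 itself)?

17

BFS from 1 visits: 1, 2, 5, 7, 10, 16, 12, 3, 6, 13, 15, 14, 4, 8, 17, 11, 9
Reachable nodes: 17 of 20 total.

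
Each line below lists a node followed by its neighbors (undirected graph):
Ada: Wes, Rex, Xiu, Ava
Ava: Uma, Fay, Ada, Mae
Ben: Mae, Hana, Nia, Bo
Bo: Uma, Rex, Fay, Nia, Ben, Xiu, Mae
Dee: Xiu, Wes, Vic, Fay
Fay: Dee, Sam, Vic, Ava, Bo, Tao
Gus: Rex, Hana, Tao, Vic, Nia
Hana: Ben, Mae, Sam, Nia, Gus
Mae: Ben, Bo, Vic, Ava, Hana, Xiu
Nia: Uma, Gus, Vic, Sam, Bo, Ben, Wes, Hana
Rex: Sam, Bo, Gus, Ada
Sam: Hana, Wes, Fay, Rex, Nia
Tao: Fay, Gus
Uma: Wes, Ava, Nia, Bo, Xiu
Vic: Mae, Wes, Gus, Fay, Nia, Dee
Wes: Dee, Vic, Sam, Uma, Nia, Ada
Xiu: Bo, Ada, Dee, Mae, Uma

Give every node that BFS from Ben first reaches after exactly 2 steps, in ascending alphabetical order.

Ava, Fay, Gus, Rex, Sam, Uma, Vic, Wes, Xiu

Level 0: Ben
Level 1: Bo, Hana, Mae, Nia
Level 2: Ava, Fay, Gus, Rex, Sam, Uma, Vic, Wes, Xiu
Level 3: Ada, Dee, Tao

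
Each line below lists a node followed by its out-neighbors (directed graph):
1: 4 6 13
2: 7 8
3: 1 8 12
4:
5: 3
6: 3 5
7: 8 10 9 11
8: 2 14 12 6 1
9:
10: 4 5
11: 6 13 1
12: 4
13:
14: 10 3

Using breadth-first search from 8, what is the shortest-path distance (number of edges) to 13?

2

Level 0: 8
Level 1: 1, 2, 6, 12, 14
Level 2: 3, 4, 5, 7, 10, 13
Level 3: 9, 11
13 first appears at level 2.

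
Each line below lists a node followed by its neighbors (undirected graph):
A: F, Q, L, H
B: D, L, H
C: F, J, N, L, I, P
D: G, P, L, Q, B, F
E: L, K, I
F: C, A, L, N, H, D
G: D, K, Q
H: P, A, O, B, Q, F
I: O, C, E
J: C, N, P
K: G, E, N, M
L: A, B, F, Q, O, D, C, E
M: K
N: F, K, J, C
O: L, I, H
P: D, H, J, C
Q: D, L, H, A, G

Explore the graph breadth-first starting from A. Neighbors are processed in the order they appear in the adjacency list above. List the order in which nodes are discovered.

Visit A; enqueue F, Q, L, H → queue [F, Q, L, H]
Visit F; enqueue C, N, D → queue [Q, L, H, C, N, D]
Visit Q; enqueue G → queue [L, H, C, N, D, G]
Visit L; enqueue B, O, E → queue [H, C, N, D, G, B, O, E]
Visit H; enqueue P → queue [C, N, D, G, B, O, E, P]
Visit C; enqueue J, I → queue [N, D, G, B, O, E, P, J, I]
Visit N; enqueue K → queue [D, G, B, O, E, P, J, I, K]
Visit D → queue [G, B, O, E, P, J, I, K]
Visit G → queue [B, O, E, P, J, I, K]
Visit B → queue [O, E, P, J, I, K]
Visit O → queue [E, P, J, I, K]
Visit E → queue [P, J, I, K]
Visit P → queue [J, I, K]
Visit J → queue [I, K]
Visit I → queue [K]
Visit K; enqueue M → queue [M]
Visit M → queue []

A → F → Q → L → H → C → N → D → G → B → O → E → P → J → I → K → M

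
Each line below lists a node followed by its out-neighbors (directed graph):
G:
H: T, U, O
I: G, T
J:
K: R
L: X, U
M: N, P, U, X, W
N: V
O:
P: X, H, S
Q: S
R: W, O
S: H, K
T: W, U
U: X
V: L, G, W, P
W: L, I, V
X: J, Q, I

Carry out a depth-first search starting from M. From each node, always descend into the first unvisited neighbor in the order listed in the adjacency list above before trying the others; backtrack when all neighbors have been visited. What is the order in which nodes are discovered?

Visit M
M → N
N → V
V → L
L → X
X → J
X → Q
Q → S
S → H
H → T
T → W
W → I
I → G
T → U
H → O
S → K
K → R
V → P

M, N, V, L, X, J, Q, S, H, T, W, I, G, U, O, K, R, P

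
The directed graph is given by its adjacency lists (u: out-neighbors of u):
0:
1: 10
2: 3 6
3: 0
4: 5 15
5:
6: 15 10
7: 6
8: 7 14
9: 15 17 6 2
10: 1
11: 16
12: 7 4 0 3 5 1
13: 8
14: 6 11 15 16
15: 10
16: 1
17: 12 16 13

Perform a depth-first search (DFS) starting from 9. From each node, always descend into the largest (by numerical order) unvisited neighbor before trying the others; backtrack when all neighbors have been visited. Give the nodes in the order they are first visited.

Visit 9
9 → 17
17 → 16
16 → 1
1 → 10
17 → 13
13 → 8
8 → 14
14 → 15
14 → 11
14 → 6
8 → 7
17 → 12
12 → 5
12 → 4
12 → 3
3 → 0
9 → 2

9, 17, 16, 1, 10, 13, 8, 14, 15, 11, 6, 7, 12, 5, 4, 3, 0, 2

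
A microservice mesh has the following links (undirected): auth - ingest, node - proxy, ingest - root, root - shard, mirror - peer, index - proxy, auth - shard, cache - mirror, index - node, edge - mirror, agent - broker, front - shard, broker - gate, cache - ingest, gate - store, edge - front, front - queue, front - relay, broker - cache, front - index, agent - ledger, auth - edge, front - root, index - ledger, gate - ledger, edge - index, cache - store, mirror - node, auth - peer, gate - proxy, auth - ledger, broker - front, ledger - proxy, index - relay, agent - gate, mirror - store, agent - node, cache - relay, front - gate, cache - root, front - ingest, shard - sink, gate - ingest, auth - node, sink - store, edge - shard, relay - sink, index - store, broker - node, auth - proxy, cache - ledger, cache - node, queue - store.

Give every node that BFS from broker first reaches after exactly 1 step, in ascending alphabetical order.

Level 0: broker
Level 1: agent, cache, front, gate, node
Level 2: auth, edge, index, ingest, ledger, mirror, proxy, queue, relay, root, shard, store
Level 3: peer, sink

agent, cache, front, gate, node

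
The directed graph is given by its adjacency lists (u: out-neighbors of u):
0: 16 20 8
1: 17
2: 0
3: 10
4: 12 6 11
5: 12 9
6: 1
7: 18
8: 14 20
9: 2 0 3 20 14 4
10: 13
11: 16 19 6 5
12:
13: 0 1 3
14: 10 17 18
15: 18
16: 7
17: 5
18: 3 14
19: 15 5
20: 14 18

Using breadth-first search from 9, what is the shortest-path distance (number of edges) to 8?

Level 0: 9
Level 1: 0, 2, 3, 4, 14, 20
Level 2: 6, 8, 10, 11, 12, 16, 17, 18
Level 3: 1, 5, 7, 13, 19
Level 4: 15
8 first appears at level 2.

2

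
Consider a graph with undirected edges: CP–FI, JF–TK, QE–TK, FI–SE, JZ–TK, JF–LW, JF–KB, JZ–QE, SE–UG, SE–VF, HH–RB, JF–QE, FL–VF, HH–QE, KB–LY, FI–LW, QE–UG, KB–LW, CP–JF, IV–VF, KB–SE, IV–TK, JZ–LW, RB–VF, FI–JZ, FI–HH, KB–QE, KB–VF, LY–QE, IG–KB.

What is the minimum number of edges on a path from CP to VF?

Level 0: CP
Level 1: FI, JF
Level 2: HH, JZ, KB, LW, QE, SE, TK
Level 3: IG, IV, LY, RB, UG, VF
Level 4: FL
VF first appears at level 3.

3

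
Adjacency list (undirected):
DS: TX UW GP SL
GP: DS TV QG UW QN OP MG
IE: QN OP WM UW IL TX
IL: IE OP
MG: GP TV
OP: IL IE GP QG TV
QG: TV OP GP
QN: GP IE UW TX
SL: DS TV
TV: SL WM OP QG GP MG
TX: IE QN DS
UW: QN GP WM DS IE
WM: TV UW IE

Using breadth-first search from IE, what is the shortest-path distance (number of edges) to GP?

Level 0: IE
Level 1: IL, OP, QN, TX, UW, WM
Level 2: DS, GP, QG, TV
Level 3: MG, SL
GP first appears at level 2.

2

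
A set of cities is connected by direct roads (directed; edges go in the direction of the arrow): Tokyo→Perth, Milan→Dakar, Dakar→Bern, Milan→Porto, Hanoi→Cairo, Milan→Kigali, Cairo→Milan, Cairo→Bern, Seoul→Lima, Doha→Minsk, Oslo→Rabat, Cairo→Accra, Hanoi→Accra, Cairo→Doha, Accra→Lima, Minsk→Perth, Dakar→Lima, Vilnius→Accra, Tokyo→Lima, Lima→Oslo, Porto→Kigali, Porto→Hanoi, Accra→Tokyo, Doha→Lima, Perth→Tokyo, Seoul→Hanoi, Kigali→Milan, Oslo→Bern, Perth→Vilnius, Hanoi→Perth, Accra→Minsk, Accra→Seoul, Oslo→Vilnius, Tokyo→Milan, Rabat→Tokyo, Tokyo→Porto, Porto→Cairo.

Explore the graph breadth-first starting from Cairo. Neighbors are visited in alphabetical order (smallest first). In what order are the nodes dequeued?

Cairo -> Accra -> Bern -> Doha -> Milan -> Lima -> Minsk -> Seoul -> Tokyo -> Dakar -> Kigali -> Porto -> Oslo -> Perth -> Hanoi -> Rabat -> Vilnius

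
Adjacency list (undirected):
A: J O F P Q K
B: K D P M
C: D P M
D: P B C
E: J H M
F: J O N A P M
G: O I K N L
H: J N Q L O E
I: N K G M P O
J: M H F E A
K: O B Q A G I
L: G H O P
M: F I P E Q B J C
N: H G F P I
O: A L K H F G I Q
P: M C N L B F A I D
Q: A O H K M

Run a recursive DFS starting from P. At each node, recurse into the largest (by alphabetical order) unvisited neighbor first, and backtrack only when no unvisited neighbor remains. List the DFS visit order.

Visit P
P → N
N → I
I → O
O → Q
Q → M
M → J
J → H
H → L
L → G
G → K
K → B
B → D
D → C
K → A
A → F
H → E

P N I O Q M J H L G K B D C A F E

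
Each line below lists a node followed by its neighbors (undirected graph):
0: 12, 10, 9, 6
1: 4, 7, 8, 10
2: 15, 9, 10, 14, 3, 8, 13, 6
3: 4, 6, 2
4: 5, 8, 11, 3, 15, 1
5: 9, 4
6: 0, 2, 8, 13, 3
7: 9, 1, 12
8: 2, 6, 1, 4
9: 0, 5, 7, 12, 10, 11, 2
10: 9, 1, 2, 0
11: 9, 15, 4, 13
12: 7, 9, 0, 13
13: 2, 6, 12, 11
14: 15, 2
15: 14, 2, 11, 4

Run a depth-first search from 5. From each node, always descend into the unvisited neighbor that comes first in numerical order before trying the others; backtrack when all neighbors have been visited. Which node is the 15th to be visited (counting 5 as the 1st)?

14

Visit 5
5 → 4
4 → 1
1 → 7
7 → 9
9 → 0
0 → 6
6 → 2
2 → 3
2 → 8
2 → 10
2 → 13
13 → 11
11 → 15
15 → 14
13 → 12

Visit order: 5, 4, 1, 7, 9, 0, 6, 2, 3, 8, 10, 13, 11, 15, 14, 12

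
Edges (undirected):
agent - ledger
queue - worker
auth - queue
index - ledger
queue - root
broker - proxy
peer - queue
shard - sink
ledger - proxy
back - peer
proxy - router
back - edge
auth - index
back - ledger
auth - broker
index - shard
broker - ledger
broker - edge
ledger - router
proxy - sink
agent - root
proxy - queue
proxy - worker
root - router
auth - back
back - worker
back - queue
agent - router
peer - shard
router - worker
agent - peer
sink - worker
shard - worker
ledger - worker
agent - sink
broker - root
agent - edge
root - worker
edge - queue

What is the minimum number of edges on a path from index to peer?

2

Level 0: index
Level 1: auth, ledger, shard
Level 2: agent, back, broker, peer, proxy, queue, router, sink, worker
Level 3: edge, root
peer first appears at level 2.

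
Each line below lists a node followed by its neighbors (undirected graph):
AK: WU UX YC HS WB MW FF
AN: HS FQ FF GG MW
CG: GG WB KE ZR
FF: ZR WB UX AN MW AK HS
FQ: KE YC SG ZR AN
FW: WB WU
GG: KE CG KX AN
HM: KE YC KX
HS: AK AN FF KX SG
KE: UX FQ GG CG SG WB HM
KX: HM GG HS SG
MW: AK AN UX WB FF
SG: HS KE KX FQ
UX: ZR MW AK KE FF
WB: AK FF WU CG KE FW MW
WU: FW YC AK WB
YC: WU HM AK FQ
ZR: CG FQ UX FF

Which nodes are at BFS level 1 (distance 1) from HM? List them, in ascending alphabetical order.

Level 0: HM
Level 1: KE, KX, YC
Level 2: AK, CG, FQ, GG, HS, SG, UX, WB, WU
Level 3: AN, FF, FW, MW, ZR

KE, KX, YC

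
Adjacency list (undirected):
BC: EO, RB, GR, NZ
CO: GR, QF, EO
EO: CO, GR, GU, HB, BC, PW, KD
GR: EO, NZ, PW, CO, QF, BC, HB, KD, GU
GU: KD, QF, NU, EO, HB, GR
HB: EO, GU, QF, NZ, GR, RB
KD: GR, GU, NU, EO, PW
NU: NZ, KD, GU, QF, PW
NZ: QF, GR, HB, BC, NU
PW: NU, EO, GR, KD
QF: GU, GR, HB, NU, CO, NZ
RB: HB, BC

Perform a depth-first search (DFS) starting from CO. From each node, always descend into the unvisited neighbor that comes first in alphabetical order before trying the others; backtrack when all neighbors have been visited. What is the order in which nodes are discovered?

Visit CO
CO → EO
EO → BC
BC → GR
GR → GU
GU → HB
HB → NZ
NZ → NU
NU → KD
KD → PW
NU → QF
HB → RB

CO -> EO -> BC -> GR -> GU -> HB -> NZ -> NU -> KD -> PW -> QF -> RB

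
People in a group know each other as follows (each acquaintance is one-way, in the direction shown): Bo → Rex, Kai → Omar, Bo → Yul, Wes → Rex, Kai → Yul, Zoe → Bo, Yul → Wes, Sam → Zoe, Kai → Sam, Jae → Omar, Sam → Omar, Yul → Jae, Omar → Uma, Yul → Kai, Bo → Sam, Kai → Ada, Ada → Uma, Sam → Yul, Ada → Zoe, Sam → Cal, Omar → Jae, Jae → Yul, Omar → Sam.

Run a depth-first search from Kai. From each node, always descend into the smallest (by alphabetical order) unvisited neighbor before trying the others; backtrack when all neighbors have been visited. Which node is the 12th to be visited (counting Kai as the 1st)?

Wes

Visit Kai
Kai → Ada
Ada → Uma
Ada → Zoe
Zoe → Bo
Bo → Rex
Bo → Sam
Sam → Cal
Sam → Omar
Omar → Jae
Jae → Yul
Yul → Wes

Visit order: Kai, Ada, Uma, Zoe, Bo, Rex, Sam, Cal, Omar, Jae, Yul, Wes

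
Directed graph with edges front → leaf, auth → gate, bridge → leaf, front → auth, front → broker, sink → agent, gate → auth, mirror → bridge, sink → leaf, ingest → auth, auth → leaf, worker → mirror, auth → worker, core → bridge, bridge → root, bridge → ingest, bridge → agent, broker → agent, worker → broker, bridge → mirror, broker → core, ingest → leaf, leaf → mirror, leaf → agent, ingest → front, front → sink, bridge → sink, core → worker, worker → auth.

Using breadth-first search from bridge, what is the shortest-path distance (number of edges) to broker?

Level 0: bridge
Level 1: agent, ingest, leaf, mirror, root, sink
Level 2: auth, front
Level 3: broker, gate, worker
Level 4: core
broker first appears at level 3.

3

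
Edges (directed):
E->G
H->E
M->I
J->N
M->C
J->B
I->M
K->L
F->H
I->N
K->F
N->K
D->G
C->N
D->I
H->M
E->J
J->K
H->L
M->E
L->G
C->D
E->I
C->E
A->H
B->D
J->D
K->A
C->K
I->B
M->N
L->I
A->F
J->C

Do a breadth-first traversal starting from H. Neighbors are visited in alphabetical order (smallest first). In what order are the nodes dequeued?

Visit H; enqueue E, L, M → queue [E, L, M]
Visit E; enqueue G, I, J → queue [L, M, G, I, J]
Visit L → queue [M, G, I, J]
Visit M; enqueue C, N → queue [G, I, J, C, N]
Visit G → queue [I, J, C, N]
Visit I; enqueue B → queue [J, C, N, B]
Visit J; enqueue D, K → queue [C, N, B, D, K]
Visit C → queue [N, B, D, K]
Visit N → queue [B, D, K]
Visit B → queue [D, K]
Visit D → queue [K]
Visit K; enqueue A, F → queue [A, F]
Visit A → queue [F]
Visit F → queue []

H → E → L → M → G → I → J → C → N → B → D → K → A → F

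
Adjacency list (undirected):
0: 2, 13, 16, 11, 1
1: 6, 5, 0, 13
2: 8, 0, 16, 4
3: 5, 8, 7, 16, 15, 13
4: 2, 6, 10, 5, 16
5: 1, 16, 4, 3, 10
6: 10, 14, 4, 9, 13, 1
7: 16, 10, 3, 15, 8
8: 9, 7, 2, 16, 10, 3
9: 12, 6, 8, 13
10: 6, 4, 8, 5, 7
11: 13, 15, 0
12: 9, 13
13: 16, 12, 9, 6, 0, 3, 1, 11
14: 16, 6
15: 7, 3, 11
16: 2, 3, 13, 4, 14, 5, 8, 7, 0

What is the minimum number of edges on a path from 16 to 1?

2

Level 0: 16
Level 1: 0, 2, 3, 4, 5, 7, 8, 13, 14
Level 2: 1, 6, 9, 10, 11, 12, 15
1 first appears at level 2.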